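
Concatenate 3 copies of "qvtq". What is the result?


Input string: 'qvtq'
Operation: repeat 3 times
Concatenation: 'qvtq' + 'qvtq' + 'qvtq'
Result: qvtqqvtqqvtq


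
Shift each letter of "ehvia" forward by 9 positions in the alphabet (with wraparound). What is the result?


Input: 'ehvia', shift = 9
Operation: for each letter, (position + 9) mod 26
Mapping: 'e'(4+9=13)->'n', 'h'(7+9=16)->'q', 'v'(21+9=30, 30 mod 26=4)->'e', 'i'(8+9=17)->'r', 'a'(0+9=9)->'j'
Result: nqerj


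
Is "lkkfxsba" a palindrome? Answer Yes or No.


Input string: 'lkkfxsba'
Reversed: 'absxfkkl'
Compare pairs: s[0]='l' vs s[7]='a' (mismatch), s[1]='k' vs s[6]='b' (mismatch), s[2]='k' vs s[5]='s' (mismatch), s[3]='f' vs s[4]='x' (mismatch)
Palindrome: No


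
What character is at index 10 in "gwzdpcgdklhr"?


Input string: 'gwzdpcgdklhr'
Operation: get character at index 10
Index mapping: s[0]='g', s[1]='w', s[2]='z', s[3]='d', s[4]='p', s[5]='c', s[6]='g', s[7]='d', s[8]='k', s[9]='l', s[10]='h'
Result: 'h'


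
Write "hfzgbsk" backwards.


Input string: 'hfzgbsk'
Operation: reverse character order
Original order: 'h' -> 'f' -> 'z' -> 'g' -> 'b' -> 's' -> 'k'
Reversed order: 'k' -> 's' -> 'b' -> 'g' -> 'z' -> 'f' -> 'h'
Result: ksbgzfh


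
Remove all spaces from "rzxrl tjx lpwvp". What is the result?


Input string: 'rzxrl tjx lpwvp'
Operation: remove all spaces
Words: 'rzxrl', 'tjx', 'lpwvp'
Join without spaces: rzxrltjxlpwvp


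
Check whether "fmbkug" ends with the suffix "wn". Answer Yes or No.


Input string: 'fmbkug'
Suffix to check: 'wn'
Last 2 characters of input: 'ug'
Match: False
Result: No


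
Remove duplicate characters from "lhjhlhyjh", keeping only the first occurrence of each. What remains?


Input: 'lhjhlhyjh'
Operation: keep first occurrence of each character
Scan: s[0]='l' new -> keep; s[1]='h' new -> keep; s[2]='j' new -> keep; s[3]='h' seen -> skip; s[4]='l' seen -> skip; s[5]='h' seen -> skip; s[6]='y' new -> keep; s[7]='j' seen -> skip; s[8]='h' seen -> skip
Result: lhjy


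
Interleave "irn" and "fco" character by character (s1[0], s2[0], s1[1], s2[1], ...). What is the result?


String 1: 'irn'
String 2: 'fco'
Operation: alternate characters
Pairs: 'i'+'f', 'r'+'c', 'n'+'o'
Result: ifrcno


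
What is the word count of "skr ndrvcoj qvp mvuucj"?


Input string: 'skr ndrvcoj qvp mvuucj'
Operation: split by spaces
Words found: 'skr', 'ndrvcoj', 'qvp', 'mvuucj'
Word count: 4


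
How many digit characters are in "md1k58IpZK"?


Input string: 'md1k58IpZK'
Operation: count digit characters (0-9)
Scan: 'm', 'd', '1'(digit), 'k', '5'(digit), '8'(digit), 'I', 'p', 'Z', 'K'
Digits found: 3
Result: 3


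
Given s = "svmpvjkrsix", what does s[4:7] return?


Input string: 'svmpvjkrsix'
Operation: slice [4:7]
Extract characters: s[4]='v', s[5]='j', s[6]='k'
Result: vjk


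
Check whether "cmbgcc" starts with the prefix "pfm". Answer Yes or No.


Input string: 'cmbgcc'
Prefix to check: 'pfm'
First 3 characters of input: 'cmb'
Match: False
Result: No


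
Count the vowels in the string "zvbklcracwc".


Input string: 'zvbklcracwc'
Operation: count vowels (a, e, i, o, u)
Scan: s[0]='z', s[1]='v', s[2]='b', s[3]='k', s[4]='l', s[5]='c', s[6]='r', s[7]='a' (vowel), s[8]='c', s[9]='w', s[10]='c'
Vowels found: 1
Result: 1


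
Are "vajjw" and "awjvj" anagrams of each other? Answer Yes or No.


String 1: 'vajjw' -> sorted: 'ajjvw'
String 2: 'awjvj' -> sorted: 'ajjvw'
Compare sorted forms: 'ajjvw' == 'ajjvw'
Anagram: Yes


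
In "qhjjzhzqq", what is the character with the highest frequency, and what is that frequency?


Input: 'qhjjzhzqq'
Operation: tally each character
Counts: 'h':2, 'j':2, 'q':3, 'z':2
Maximum: 'q' appears 3 times


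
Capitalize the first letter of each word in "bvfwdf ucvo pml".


Input string: 'bvfwdf ucvo pml'
Operation: capitalize first letter of each word
Word transformations: 'bvfwdf'->'Bvfwdf', 'ucvo'->'Ucvo', 'pml'->'Pml'
Result: Bvfwdf Ucvo Pml


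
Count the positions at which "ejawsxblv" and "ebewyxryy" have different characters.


String 1: 'ejawsxblv'
String 2: 'ebewyxryy'
Compare each position: pos 0: 'e'=='e', pos 1: 'j'!='b', pos 2: 'a'!='e', pos 3: 'w'=='w', pos 4: 's'!='y', pos 5: 'x'=='x', pos 6: 'b'!='r', pos 7: 'l'!='y', pos 8: 'v'!='y'
Differing positions: 6
Hamming distance: 6


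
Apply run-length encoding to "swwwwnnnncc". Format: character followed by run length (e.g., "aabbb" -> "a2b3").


Input: 'swwwwnnnncc'
Operation: identify consecutive runs
Runs: 's' -> s1, 'wwww' -> w4, 'nnnn' -> n4, 'cc' -> c2
Encoded: s1w4n4c2


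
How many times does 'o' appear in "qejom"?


Input string: 'qejom'
Target character: 'o'
Scan each position: s[3]='o'
Matches found at indices: 3
Total: 1


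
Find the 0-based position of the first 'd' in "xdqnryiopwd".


Input string: 'xdqnryiopwd'
Target: 'd'
Scanning left to right: s[0]='x', s[1]='d'
First match at index: 1


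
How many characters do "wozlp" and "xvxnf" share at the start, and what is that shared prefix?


String 1: 'wozlp'
String 2: 'xvxnf'
Compare position by position:
pos 0: 'w' vs 'x' differ -> stop
Longest common prefix: "" (length 0)


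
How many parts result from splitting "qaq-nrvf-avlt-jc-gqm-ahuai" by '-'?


Input string: 'qaq-nrvf-avlt-jc-gqm-ahuai'
Delimiter: '-'
Split result: 'qaq', 'nrvf', 'avlt', 'jc', 'gqm', 'ahuai'
Number of parts: 6


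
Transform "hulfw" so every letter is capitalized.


Input string: 'hulfw'
Operation: convert each letter to uppercase
Mapping: 'h'->'H', 'u'->'U', 'l'->'L', 'f'->'F', 'w'->'W'
Result: HULFW


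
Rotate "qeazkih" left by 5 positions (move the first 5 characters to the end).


Input: 'qeazkih', shift = 5
Operation: split at index 5 and swap parts
Front part s[0:5] = 'qeazk'
Back part s[5:] = 'ih'
Rotated = back + front = 'ih' + 'qeazk'
Result: ihqeazk


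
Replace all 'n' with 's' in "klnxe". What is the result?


Input string: 'klnxe'
Operation: replace 'n' with 's'
Positions of 'n': 2
After replacement: klsxe


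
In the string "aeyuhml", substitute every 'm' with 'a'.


Input string: 'aeyuhml'
Operation: replace 'm' with 'a'
Positions of 'm': 5
After replacement: aeyuhal


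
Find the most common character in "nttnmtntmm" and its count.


Input: 'nttnmtntmm'
Operation: tally each character
Counts: 'm':3, 'n':3, 't':4
Maximum: 't' appears 4 times


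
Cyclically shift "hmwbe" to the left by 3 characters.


Input: 'hmwbe', shift = 3
Operation: split at index 3 and swap parts
Front part s[0:3] = 'hmw'
Back part s[3:] = 'be'
Rotated = back + front = 'be' + 'hmw'
Result: behmw


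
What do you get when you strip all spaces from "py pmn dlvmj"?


Input string: 'py pmn dlvmj'
Operation: remove all spaces
Words: 'py', 'pmn', 'dlvmj'
Join without spaces: pypmndlvmj


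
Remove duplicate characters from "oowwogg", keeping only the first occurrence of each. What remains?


Input: 'oowwogg'
Operation: keep first occurrence of each character
Scan: s[0]='o' new -> keep; s[1]='o' seen -> skip; s[2]='w' new -> keep; s[3]='w' seen -> skip; s[4]='o' seen -> skip; s[5]='g' new -> keep; s[6]='g' seen -> skip
Result: owg


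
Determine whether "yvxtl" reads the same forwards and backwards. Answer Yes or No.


Input string: 'yvxtl'
Reversed: 'ltxvy'
Compare pairs: s[0]='y' vs s[4]='l' (mismatch), s[1]='v' vs s[3]='t' (mismatch)
Palindrome: No


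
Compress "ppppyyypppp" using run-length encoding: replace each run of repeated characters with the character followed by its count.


Input: 'ppppyyypppp'
Operation: identify consecutive runs
Runs: 'pppp' -> p4, 'yyy' -> y3, 'pppp' -> p4
Encoded: p4y3p4


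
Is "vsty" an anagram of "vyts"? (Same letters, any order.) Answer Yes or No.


String 1: 'vyts' -> sorted: 'stvy'
String 2: 'vsty' -> sorted: 'stvy'
Compare sorted forms: 'stvy' == 'stvy'
Anagram: Yes


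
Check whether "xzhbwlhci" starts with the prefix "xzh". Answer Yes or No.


Input string: 'xzhbwlhci'
Prefix to check: 'xzh'
First 3 characters of input: 'xzh'
Match: True
Result: Yes


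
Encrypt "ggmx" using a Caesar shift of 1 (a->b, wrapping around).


Input: 'ggmx', shift = 1
Operation: for each letter, (position + 1) mod 26
Mapping: 'g'(6+1=7)->'h', 'g'(6+1=7)->'h', 'm'(12+1=13)->'n', 'x'(23+1=24)->'y'
Result: hhny


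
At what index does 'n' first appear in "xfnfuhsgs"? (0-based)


Input string: 'xfnfuhsgs'
Target: 'n'
Scanning left to right: s[0]='x', s[1]='f', s[2]='n'
First match at index: 2


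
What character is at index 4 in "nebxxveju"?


Input string: 'nebxxveju'
Operation: get character at index 4
Index mapping: s[0]='n', s[1]='e', s[2]='b', s[3]='x', s[4]='x'
Result: 'x'


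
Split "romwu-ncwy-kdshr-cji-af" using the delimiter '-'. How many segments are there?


Input string: 'romwu-ncwy-kdshr-cji-af'
Delimiter: '-'
Split result: 'romwu', 'ncwy', 'kdshr', 'cji', 'af'
Number of parts: 5


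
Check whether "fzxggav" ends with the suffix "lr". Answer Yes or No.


Input string: 'fzxggav'
Suffix to check: 'lr'
Last 2 characters of input: 'av'
Match: False
Result: No


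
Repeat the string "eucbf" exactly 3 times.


Input string: 'eucbf'
Operation: repeat 3 times
Concatenation: 'eucbf' + 'eucbf' + 'eucbf'
Result: eucbfeucbfeucbf


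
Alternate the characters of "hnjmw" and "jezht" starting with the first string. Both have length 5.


String 1: 'hnjmw'
String 2: 'jezht'
Operation: alternate characters
Pairs: 'h'+'j', 'n'+'e', 'j'+'z', 'm'+'h', 'w'+'t'
Result: hjnejzmhwt


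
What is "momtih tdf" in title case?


Input string: 'momtih tdf'
Operation: capitalize first letter of each word
Word transformations: 'momtih'->'Momtih', 'tdf'->'Tdf'
Result: Momtih Tdf


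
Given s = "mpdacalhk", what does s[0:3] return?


Input string: 'mpdacalhk'
Operation: slice [0:3]
Extract characters: s[0]='m', s[1]='p', s[2]='d'
Result: mpd


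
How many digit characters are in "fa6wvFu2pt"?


Input string: 'fa6wvFu2pt'
Operation: count digit characters (0-9)
Scan: 'f', 'a', '6'(digit), 'w', 'v', 'F', 'u', '2'(digit), 'p', 't'
Digits found: 2
Result: 2


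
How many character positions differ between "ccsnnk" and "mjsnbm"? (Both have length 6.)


String 1: 'ccsnnk'
String 2: 'mjsnbm'
Compare each position: pos 0: 'c'!='m', pos 1: 'c'!='j', pos 2: 's'=='s', pos 3: 'n'=='n', pos 4: 'n'!='b', pos 5: 'k'!='m'
Differing positions: 4
Hamming distance: 4


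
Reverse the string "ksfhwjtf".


Input string: 'ksfhwjtf'
Operation: reverse character order
Original order: 'k' -> 's' -> 'f' -> 'h' -> 'w' -> 'j' -> 't' -> 'f'
Reversed order: 'f' -> 't' -> 'j' -> 'w' -> 'h' -> 'f' -> 's' -> 'k'
Result: ftjwhfsk


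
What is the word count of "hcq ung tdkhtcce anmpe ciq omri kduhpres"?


Input string: 'hcq ung tdkhtcce anmpe ciq omri kduhpres'
Operation: split by spaces
Words found: 'hcq', 'ung', 'tdkhtcce', 'anmpe', 'ciq', 'omri', 'kduhpres'
Word count: 7


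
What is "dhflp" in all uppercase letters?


Input string: 'dhflp'
Operation: convert each letter to uppercase
Mapping: 'd'->'D', 'h'->'H', 'f'->'F', 'l'->'L', 'p'->'P'
Result: DHFLP


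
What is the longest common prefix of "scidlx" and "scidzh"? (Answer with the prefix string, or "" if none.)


String 1: 'scidlx'
String 2: 'scidzh'
Compare position by position:
pos 0: 's' vs 's' match
pos 1: 'c' vs 'c' match
pos 2: 'i' vs 'i' match
pos 3: 'd' vs 'd' match
pos 4: 'l' vs 'z' differ -> stop
Longest common prefix: "scid" (length 4)


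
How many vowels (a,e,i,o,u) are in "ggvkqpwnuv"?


Input string: 'ggvkqpwnuv'
Operation: count vowels (a, e, i, o, u)
Scan: s[0]='g', s[1]='g', s[2]='v', s[3]='k', s[4]='q', s[5]='p', s[6]='w', s[7]='n', s[8]='u' (vowel), s[9]='v'
Vowels found: 1
Result: 1


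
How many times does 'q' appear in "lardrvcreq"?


Input string: 'lardrvcreq'
Target character: 'q'
Scan each position: s[9]='q'
Matches found at indices: 9
Total: 1


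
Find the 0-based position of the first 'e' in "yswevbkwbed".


Input string: 'yswevbkwbed'
Target: 'e'
Scanning left to right: s[0]='y', s[1]='s', s[2]='w', s[3]='e'
First match at index: 3


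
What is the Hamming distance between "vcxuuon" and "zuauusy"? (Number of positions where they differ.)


String 1: 'vcxuuon'
String 2: 'zuauusy'
Compare each position: pos 0: 'v'!='z', pos 1: 'c'!='u', pos 2: 'x'!='a', pos 3: 'u'=='u', pos 4: 'u'=='u', pos 5: 'o'!='s', pos 6: 'n'!='y'
Differing positions: 5
Hamming distance: 5


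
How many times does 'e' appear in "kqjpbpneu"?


Input string: 'kqjpbpneu'
Target character: 'e'
Scan each position: s[7]='e'
Matches found at indices: 7
Total: 1


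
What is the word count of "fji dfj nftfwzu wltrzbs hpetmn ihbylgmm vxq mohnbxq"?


Input string: 'fji dfj nftfwzu wltrzbs hpetmn ihbylgmm vxq mohnbxq'
Operation: split by spaces
Words found: 'fji', 'dfj', 'nftfwzu', 'wltrzbs', 'hpetmn', 'ihbylgmm', 'vxq', 'mohnbxq'
Word count: 8


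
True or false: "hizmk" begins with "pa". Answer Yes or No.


Input string: 'hizmk'
Prefix to check: 'pa'
First 2 characters of input: 'hi'
Match: False
Result: No


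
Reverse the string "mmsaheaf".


Input string: 'mmsaheaf'
Operation: reverse character order
Original order: 'm' -> 'm' -> 's' -> 'a' -> 'h' -> 'e' -> 'a' -> 'f'
Reversed order: 'f' -> 'a' -> 'e' -> 'h' -> 'a' -> 's' -> 'm' -> 'm'
Result: faehasmm


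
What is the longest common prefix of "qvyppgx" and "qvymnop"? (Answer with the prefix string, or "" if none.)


String 1: 'qvyppgx'
String 2: 'qvymnop'
Compare position by position:
pos 0: 'q' vs 'q' match
pos 1: 'v' vs 'v' match
pos 2: 'y' vs 'y' match
pos 3: 'p' vs 'm' differ -> stop
Longest common prefix: "qvy" (length 3)


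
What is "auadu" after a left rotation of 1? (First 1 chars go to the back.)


Input: 'auadu', shift = 1
Operation: split at index 1 and swap parts
Front part s[0:1] = 'a'
Back part s[1:] = 'uadu'
Rotated = back + front = 'uadu' + 'a'
Result: uadua


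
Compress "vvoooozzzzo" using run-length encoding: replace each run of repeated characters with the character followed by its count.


Input: 'vvoooozzzzo'
Operation: identify consecutive runs
Runs: 'vv' -> v2, 'oooo' -> o4, 'zzzz' -> z4, 'o' -> o1
Encoded: v2o4z4o1


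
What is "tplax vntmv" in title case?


Input string: 'tplax vntmv'
Operation: capitalize first letter of each word
Word transformations: 'tplax'->'Tplax', 'vntmv'->'Vntmv'
Result: Tplax Vntmv


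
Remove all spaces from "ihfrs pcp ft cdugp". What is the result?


Input string: 'ihfrs pcp ft cdugp'
Operation: remove all spaces
Words: 'ihfrs', 'pcp', 'ft', 'cdugp'
Join without spaces: ihfrspcpftcdugp


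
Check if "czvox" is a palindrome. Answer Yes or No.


Input string: 'czvox'
Reversed: 'xovzc'
Compare pairs: s[0]='c' vs s[4]='x' (mismatch), s[1]='z' vs s[3]='o' (mismatch)
Palindrome: No


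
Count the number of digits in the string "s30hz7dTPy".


Input string: 's30hz7dTPy'
Operation: count digit characters (0-9)
Scan: 's', '3'(digit), '0'(digit), 'h', 'z', '7'(digit), 'd', 'T', 'P', 'y'
Digits found: 3
Result: 3


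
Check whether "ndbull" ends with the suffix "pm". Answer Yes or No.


Input string: 'ndbull'
Suffix to check: 'pm'
Last 2 characters of input: 'll'
Match: False
Result: No


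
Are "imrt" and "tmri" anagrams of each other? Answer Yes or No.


String 1: 'imrt' -> sorted: 'imrt'
String 2: 'tmri' -> sorted: 'imrt'
Compare sorted forms: 'imrt' == 'imrt'
Anagram: Yes


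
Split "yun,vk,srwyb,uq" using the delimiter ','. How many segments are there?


Input string: 'yun,vk,srwyb,uq'
Delimiter: ','
Split result: 'yun', 'vk', 'srwyb', 'uq'
Number of parts: 4


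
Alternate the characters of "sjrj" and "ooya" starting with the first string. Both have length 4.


String 1: 'sjrj'
String 2: 'ooya'
Operation: alternate characters
Pairs: 's'+'o', 'j'+'o', 'r'+'y', 'j'+'a'
Result: sojoryja


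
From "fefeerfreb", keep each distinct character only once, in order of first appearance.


Input: 'fefeerfreb'
Operation: keep first occurrence of each character
Scan: s[0]='f' new -> keep; s[1]='e' new -> keep; s[2]='f' seen -> skip; s[3]='e' seen -> skip; s[4]='e' seen -> skip; s[5]='r' new -> keep; s[6]='f' seen -> skip; s[7]='r' seen -> skip; s[8]='e' seen -> skip; s[9]='b' new -> keep
Result: ferb


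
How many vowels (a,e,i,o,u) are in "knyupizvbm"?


Input string: 'knyupizvbm'
Operation: count vowels (a, e, i, o, u)
Scan: s[0]='k', s[1]='n', s[2]='y', s[3]='u' (vowel), s[4]='p', s[5]='i' (vowel), s[6]='z', s[7]='v', s[8]='b', s[9]='m'
Vowels found: 2
Result: 2


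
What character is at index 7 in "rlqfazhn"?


Input string: 'rlqfazhn'
Operation: get character at index 7
Index mapping: s[0]='r', s[1]='l', s[2]='q', s[3]='f', s[4]='a', s[5]='z', s[6]='h', s[7]='n'
Result: 'n'


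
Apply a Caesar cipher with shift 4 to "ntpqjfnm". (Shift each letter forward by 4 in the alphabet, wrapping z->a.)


Input: 'ntpqjfnm', shift = 4
Operation: for each letter, (position + 4) mod 26
Mapping: 'n'(13+4=17)->'r', 't'(19+4=23)->'x', 'p'(15+4=19)->'t', 'q'(16+4=20)->'u', 'j'(9+4=13)->'n', 'f'(5+4=9)->'j', 'n'(13+4=17)->'r', 'm'(12+4=16)->'q'
Result: rxtunjrq


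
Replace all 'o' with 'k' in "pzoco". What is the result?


Input string: 'pzoco'
Operation: replace 'o' with 'k'
Positions of 'o': 2, 4
After replacement: pzkck


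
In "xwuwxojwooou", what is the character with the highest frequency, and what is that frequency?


Input: 'xwuwxojwooou'
Operation: tally each character
Counts: 'j':1, 'o':4, 'u':2, 'w':3, 'x':2
Maximum: 'o' appears 4 times


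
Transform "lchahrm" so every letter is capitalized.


Input string: 'lchahrm'
Operation: convert each letter to uppercase
Mapping: 'l'->'L', 'c'->'C', 'h'->'H', 'a'->'A', 'h'->'H', 'r'->'R', 'm'->'M'
Result: LCHAHRM


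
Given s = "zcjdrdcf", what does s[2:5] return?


Input string: 'zcjdrdcf'
Operation: slice [2:5]
Extract characters: s[2]='j', s[3]='d', s[4]='r'
Result: jdr


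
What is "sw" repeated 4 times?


Input string: 'sw'
Operation: repeat 4 times
Concatenation: 'sw' + 'sw' + 'sw' + 'sw'
Result: swswswsw


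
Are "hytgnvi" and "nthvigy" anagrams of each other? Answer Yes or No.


String 1: 'hytgnvi' -> sorted: 'ghintvy'
String 2: 'nthvigy' -> sorted: 'ghintvy'
Compare sorted forms: 'ghintvy' == 'ghintvy'
Anagram: Yes


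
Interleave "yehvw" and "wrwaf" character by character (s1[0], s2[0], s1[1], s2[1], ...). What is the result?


String 1: 'yehvw'
String 2: 'wrwaf'
Operation: alternate characters
Pairs: 'y'+'w', 'e'+'r', 'h'+'w', 'v'+'a', 'w'+'f'
Result: ywerhwvawf


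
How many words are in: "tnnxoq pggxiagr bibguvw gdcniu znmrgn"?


Input string: 'tnnxoq pggxiagr bibguvw gdcniu znmrgn'
Operation: split by spaces
Words found: 'tnnxoq', 'pggxiagr', 'bibguvw', 'gdcniu', 'znmrgn'
Word count: 5


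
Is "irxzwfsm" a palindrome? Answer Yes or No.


Input string: 'irxzwfsm'
Reversed: 'msfwzxri'
Compare pairs: s[0]='i' vs s[7]='m' (mismatch), s[1]='r' vs s[6]='s' (mismatch), s[2]='x' vs s[5]='f' (mismatch), s[3]='z' vs s[4]='w' (mismatch)
Palindrome: No


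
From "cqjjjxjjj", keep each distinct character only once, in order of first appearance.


Input: 'cqjjjxjjj'
Operation: keep first occurrence of each character
Scan: s[0]='c' new -> keep; s[1]='q' new -> keep; s[2]='j' new -> keep; s[3]='j' seen -> skip; s[4]='j' seen -> skip; s[5]='x' new -> keep; s[6]='j' seen -> skip; s[7]='j' seen -> skip; s[8]='j' seen -> skip
Result: cqjx


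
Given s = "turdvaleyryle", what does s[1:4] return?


Input string: 'turdvaleyryle'
Operation: slice [1:4]
Extract characters: s[1]='u', s[2]='r', s[3]='d'
Result: urd


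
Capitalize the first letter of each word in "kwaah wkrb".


Input string: 'kwaah wkrb'
Operation: capitalize first letter of each word
Word transformations: 'kwaah'->'Kwaah', 'wkrb'->'Wkrb'
Result: Kwaah Wkrb


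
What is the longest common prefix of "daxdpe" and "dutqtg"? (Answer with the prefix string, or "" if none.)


String 1: 'daxdpe'
String 2: 'dutqtg'
Compare position by position:
pos 0: 'd' vs 'd' match
pos 1: 'a' vs 'u' differ -> stop
Longest common prefix: "d" (length 1)


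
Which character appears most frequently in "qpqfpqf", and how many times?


Input: 'qpqfpqf'
Operation: tally each character
Counts: 'f':2, 'p':2, 'q':3
Maximum: 'q' appears 3 times


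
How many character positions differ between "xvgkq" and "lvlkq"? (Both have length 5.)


String 1: 'xvgkq'
String 2: 'lvlkq'
Compare each position: pos 0: 'x'!='l', pos 1: 'v'=='v', pos 2: 'g'!='l', pos 3: 'k'=='k', pos 4: 'q'=='q'
Differing positions: 2
Hamming distance: 2


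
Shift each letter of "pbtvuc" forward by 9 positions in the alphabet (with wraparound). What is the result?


Input: 'pbtvuc', shift = 9
Operation: for each letter, (position + 9) mod 26
Mapping: 'p'(15+9=24)->'y', 'b'(1+9=10)->'k', 't'(19+9=28, 28 mod 26=2)->'c', 'v'(21+9=30, 30 mod 26=4)->'e', 'u'(20+9=29, 29 mod 26=3)->'d', 'c'(2+9=11)->'l'
Result: ykcedl


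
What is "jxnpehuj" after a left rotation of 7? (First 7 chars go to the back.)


Input: 'jxnpehuj', shift = 7
Operation: split at index 7 and swap parts
Front part s[0:7] = 'jxnpehu'
Back part s[7:] = 'j'
Rotated = back + front = 'j' + 'jxnpehu'
Result: jjxnpehu


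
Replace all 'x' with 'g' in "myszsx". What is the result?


Input string: 'myszsx'
Operation: replace 'x' with 'g'
Positions of 'x': 5
After replacement: myszsg


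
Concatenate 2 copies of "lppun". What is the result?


Input string: 'lppun'
Operation: repeat 2 times
Concatenation: 'lppun' + 'lppun'
Result: lppunlppun


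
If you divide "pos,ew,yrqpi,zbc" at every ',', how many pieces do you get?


Input string: 'pos,ew,yrqpi,zbc'
Delimiter: ','
Split result: 'pos', 'ew', 'yrqpi', 'zbc'
Number of parts: 4


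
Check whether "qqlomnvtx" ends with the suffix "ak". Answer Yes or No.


Input string: 'qqlomnvtx'
Suffix to check: 'ak'
Last 2 characters of input: 'tx'
Match: False
Result: No


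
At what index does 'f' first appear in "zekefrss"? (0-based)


Input string: 'zekefrss'
Target: 'f'
Scanning left to right: s[0]='z', s[1]='e', s[2]='k', s[3]='e', s[4]='f'
First match at index: 4


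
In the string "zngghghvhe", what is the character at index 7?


Input string: 'zngghghvhe'
Operation: get character at index 7
Index mapping: s[0]='z', s[1]='n', s[2]='g', s[3]='g', s[4]='h', s[5]='g', s[6]='h', s[7]='v'
Result: 'v'


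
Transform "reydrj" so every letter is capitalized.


Input string: 'reydrj'
Operation: convert each letter to uppercase
Mapping: 'r'->'R', 'e'->'E', 'y'->'Y', 'd'->'D', 'r'->'R', 'j'->'J'
Result: REYDRJ


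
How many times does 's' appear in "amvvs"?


Input string: 'amvvs'
Target character: 's'
Scan each position: s[4]='s'
Matches found at indices: 4
Total: 1


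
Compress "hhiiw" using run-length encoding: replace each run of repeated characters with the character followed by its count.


Input: 'hhiiw'
Operation: identify consecutive runs
Runs: 'hh' -> h2, 'ii' -> i2, 'w' -> w1
Encoded: h2i2w1


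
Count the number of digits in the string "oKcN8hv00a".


Input string: 'oKcN8hv00a'
Operation: count digit characters (0-9)
Scan: 'o', 'K', 'c', 'N', '8'(digit), 'h', 'v', '0'(digit), '0'(digit), 'a'
Digits found: 3
Result: 3


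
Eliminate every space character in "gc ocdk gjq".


Input string: 'gc ocdk gjq'
Operation: remove all spaces
Words: 'gc', 'ocdk', 'gjq'
Join without spaces: gcocdkgjq


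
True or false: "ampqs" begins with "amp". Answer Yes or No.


Input string: 'ampqs'
Prefix to check: 'amp'
First 3 characters of input: 'amp'
Match: True
Result: Yes


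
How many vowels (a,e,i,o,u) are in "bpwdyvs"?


Input string: 'bpwdyvs'
Operation: count vowels (a, e, i, o, u)
Scan: s[0]='b', s[1]='p', s[2]='w', s[3]='d', s[4]='y', s[5]='v', s[6]='s'
Vowels found: 0
Result: 0


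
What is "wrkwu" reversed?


Input string: 'wrkwu'
Operation: reverse character order
Original order: 'w' -> 'r' -> 'k' -> 'w' -> 'u'
Reversed order: 'u' -> 'w' -> 'k' -> 'r' -> 'w'
Result: uwkrw


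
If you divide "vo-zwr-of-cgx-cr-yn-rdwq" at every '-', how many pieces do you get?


Input string: 'vo-zwr-of-cgx-cr-yn-rdwq'
Delimiter: '-'
Split result: 'vo', 'zwr', 'of', 'cgx', 'cr', 'yn', 'rdwq'
Number of parts: 7


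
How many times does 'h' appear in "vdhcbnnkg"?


Input string: 'vdhcbnnkg'
Target character: 'h'
Scan each position: s[2]='h'
Matches found at indices: 2
Total: 1


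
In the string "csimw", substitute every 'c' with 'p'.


Input string: 'csimw'
Operation: replace 'c' with 'p'
Positions of 'c': 0
After replacement: psimw


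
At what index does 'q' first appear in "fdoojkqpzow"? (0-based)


Input string: 'fdoojkqpzow'
Target: 'q'
Scanning left to right: s[0]='f', s[1]='d', s[2]='o', s[3]='o', s[4]='j', s[5]='k', s[6]='q'
First match at index: 6


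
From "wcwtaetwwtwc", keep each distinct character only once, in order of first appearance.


Input: 'wcwtaetwwtwc'
Operation: keep first occurrence of each character
Scan: s[0]='w' new -> keep; s[1]='c' new -> keep; s[2]='w' seen -> skip; s[3]='t' new -> keep; s[4]='a' new -> keep; s[5]='e' new -> keep; s[6]='t' seen -> skip; s[7]='w' seen -> skip; s[8]='w' seen -> skip; s[9]='t' seen -> skip; s[10]='w' seen -> skip; s[11]='c' seen -> skip
Result: wctae


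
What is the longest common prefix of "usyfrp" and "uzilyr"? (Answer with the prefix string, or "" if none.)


String 1: 'usyfrp'
String 2: 'uzilyr'
Compare position by position:
pos 0: 'u' vs 'u' match
pos 1: 's' vs 'z' differ -> stop
Longest common prefix: "u" (length 1)


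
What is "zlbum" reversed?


Input string: 'zlbum'
Operation: reverse character order
Original order: 'z' -> 'l' -> 'b' -> 'u' -> 'm'
Reversed order: 'm' -> 'u' -> 'b' -> 'l' -> 'z'
Result: mublz


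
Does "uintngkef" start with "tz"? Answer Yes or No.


Input string: 'uintngkef'
Prefix to check: 'tz'
First 2 characters of input: 'ui'
Match: False
Result: No


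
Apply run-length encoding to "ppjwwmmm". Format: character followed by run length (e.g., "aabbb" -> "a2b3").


Input: 'ppjwwmmm'
Operation: identify consecutive runs
Runs: 'pp' -> p2, 'j' -> j1, 'ww' -> w2, 'mmm' -> m3
Encoded: p2j1w2m3


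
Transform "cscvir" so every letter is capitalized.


Input string: 'cscvir'
Operation: convert each letter to uppercase
Mapping: 'c'->'C', 's'->'S', 'c'->'C', 'v'->'V', 'i'->'I', 'r'->'R'
Result: CSCVIR


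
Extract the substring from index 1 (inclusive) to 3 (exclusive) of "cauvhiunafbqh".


Input string: 'cauvhiunafbqh'
Operation: slice [1:3]
Extract characters: s[1]='a', s[2]='u'
Result: au


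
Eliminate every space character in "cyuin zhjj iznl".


Input string: 'cyuin zhjj iznl'
Operation: remove all spaces
Words: 'cyuin', 'zhjj', 'iznl'
Join without spaces: cyuinzhjjiznl


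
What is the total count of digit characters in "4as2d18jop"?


Input string: '4as2d18jop'
Operation: count digit characters (0-9)
Scan: '4'(digit), 'a', 's', '2'(digit), 'd', '1'(digit), '8'(digit), 'j', 'o', 'p'
Digits found: 4
Result: 4


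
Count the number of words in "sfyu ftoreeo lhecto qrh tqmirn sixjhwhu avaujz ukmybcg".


Input string: 'sfyu ftoreeo lhecto qrh tqmirn sixjhwhu avaujz ukmybcg'
Operation: split by spaces
Words found: 'sfyu', 'ftoreeo', 'lhecto', 'qrh', 'tqmirn', 'sixjhwhu', 'avaujz', 'ukmybcg'
Word count: 8


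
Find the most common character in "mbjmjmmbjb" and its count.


Input: 'mbjmjmmbjb'
Operation: tally each character
Counts: 'b':3, 'j':3, 'm':4
Maximum: 'm' appears 4 times


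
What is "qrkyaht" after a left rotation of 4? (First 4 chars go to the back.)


Input: 'qrkyaht', shift = 4
Operation: split at index 4 and swap parts
Front part s[0:4] = 'qrky'
Back part s[4:] = 'aht'
Rotated = back + front = 'aht' + 'qrky'
Result: ahtqrky


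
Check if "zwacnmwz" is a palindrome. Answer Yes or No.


Input string: 'zwacnmwz'
Reversed: 'zwmncawz'
Compare pairs: s[0]='z' vs s[7]='z' (match), s[1]='w' vs s[6]='w' (match), s[2]='a' vs s[5]='m' (mismatch), s[3]='c' vs s[4]='n' (mismatch)
Palindrome: No


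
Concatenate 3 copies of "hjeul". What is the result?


Input string: 'hjeul'
Operation: repeat 3 times
Concatenation: 'hjeul' + 'hjeul' + 'hjeul'
Result: hjeulhjeulhjeul


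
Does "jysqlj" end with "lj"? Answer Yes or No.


Input string: 'jysqlj'
Suffix to check: 'lj'
Last 2 characters of input: 'lj'
Match: True
Result: Yes


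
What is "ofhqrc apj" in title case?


Input string: 'ofhqrc apj'
Operation: capitalize first letter of each word
Word transformations: 'ofhqrc'->'Ofhqrc', 'apj'->'Apj'
Result: Ofhqrc Apj


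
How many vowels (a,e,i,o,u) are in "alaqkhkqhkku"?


Input string: 'alaqkhkqhkku'
Operation: count vowels (a, e, i, o, u)
Scan: s[0]='a' (vowel), s[1]='l', s[2]='a' (vowel), s[3]='q', s[4]='k', s[5]='h', s[6]='k', s[7]='q', s[8]='h', s[9]='k', s[10]='k', s[11]='u' (vowel)
Vowels found: 3
Result: 3


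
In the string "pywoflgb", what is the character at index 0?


Input string: 'pywoflgb'
Operation: get character at index 0
Index mapping: s[0]='p'
Result: 'p'


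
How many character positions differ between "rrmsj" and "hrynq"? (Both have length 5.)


String 1: 'rrmsj'
String 2: 'hrynq'
Compare each position: pos 0: 'r'!='h', pos 1: 'r'=='r', pos 2: 'm'!='y', pos 3: 's'!='n', pos 4: 'j'!='q'
Differing positions: 4
Hamming distance: 4


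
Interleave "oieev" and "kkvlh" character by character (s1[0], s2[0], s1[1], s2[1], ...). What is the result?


String 1: 'oieev'
String 2: 'kkvlh'
Operation: alternate characters
Pairs: 'o'+'k', 'i'+'k', 'e'+'v', 'e'+'l', 'v'+'h'
Result: okikevelvh


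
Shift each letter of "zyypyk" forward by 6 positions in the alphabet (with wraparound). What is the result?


Input: 'zyypyk', shift = 6
Operation: for each letter, (position + 6) mod 26
Mapping: 'z'(25+6=31, 31 mod 26=5)->'f', 'y'(24+6=30, 30 mod 26=4)->'e', 'y'(24+6=30, 30 mod 26=4)->'e', 'p'(15+6=21)->'v', 'y'(24+6=30, 30 mod 26=4)->'e', 'k'(10+6=16)->'q'
Result: feeveq


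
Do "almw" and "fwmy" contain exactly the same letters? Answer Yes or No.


String 1: 'almw' -> sorted: 'almw'
String 2: 'fwmy' -> sorted: 'fmwy'
Compare sorted forms: 'almw' != 'fmwy'
Anagram: No


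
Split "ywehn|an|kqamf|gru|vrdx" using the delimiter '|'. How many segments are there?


Input string: 'ywehn|an|kqamf|gru|vrdx'
Delimiter: '|'
Split result: 'ywehn', 'an', 'kqamf', 'gru', 'vrdx'
Number of parts: 5


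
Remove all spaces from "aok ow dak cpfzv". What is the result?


Input string: 'aok ow dak cpfzv'
Operation: remove all spaces
Words: 'aok', 'ow', 'dak', 'cpfzv'
Join without spaces: aokowdakcpfzv


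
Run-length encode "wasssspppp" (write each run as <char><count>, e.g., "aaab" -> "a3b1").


Input: 'wasssspppp'
Operation: identify consecutive runs
Runs: 'w' -> w1, 'a' -> a1, 'ssss' -> s4, 'pppp' -> p4
Encoded: w1a1s4p4


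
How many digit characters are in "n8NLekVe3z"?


Input string: 'n8NLekVe3z'
Operation: count digit characters (0-9)
Scan: 'n', '8'(digit), 'N', 'L', 'e', 'k', 'V', 'e', '3'(digit), 'z'
Digits found: 2
Result: 2


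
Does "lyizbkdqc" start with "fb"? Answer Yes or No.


Input string: 'lyizbkdqc'
Prefix to check: 'fb'
First 2 characters of input: 'ly'
Match: False
Result: No


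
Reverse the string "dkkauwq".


Input string: 'dkkauwq'
Operation: reverse character order
Original order: 'd' -> 'k' -> 'k' -> 'a' -> 'u' -> 'w' -> 'q'
Reversed order: 'q' -> 'w' -> 'u' -> 'a' -> 'k' -> 'k' -> 'd'
Result: qwuakkd


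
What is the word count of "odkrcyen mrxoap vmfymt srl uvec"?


Input string: 'odkrcyen mrxoap vmfymt srl uvec'
Operation: split by spaces
Words found: 'odkrcyen', 'mrxoap', 'vmfymt', 'srl', 'uvec'
Word count: 5


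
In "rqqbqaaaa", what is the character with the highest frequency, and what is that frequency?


Input: 'rqqbqaaaa'
Operation: tally each character
Counts: 'a':4, 'b':1, 'q':3, 'r':1
Maximum: 'a' appears 4 times


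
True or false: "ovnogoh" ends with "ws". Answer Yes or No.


Input string: 'ovnogoh'
Suffix to check: 'ws'
Last 2 characters of input: 'oh'
Match: False
Result: No


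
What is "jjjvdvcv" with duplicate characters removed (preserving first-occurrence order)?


Input: 'jjjvdvcv'
Operation: keep first occurrence of each character
Scan: s[0]='j' new -> keep; s[1]='j' seen -> skip; s[2]='j' seen -> skip; s[3]='v' new -> keep; s[4]='d' new -> keep; s[5]='v' seen -> skip; s[6]='c' new -> keep; s[7]='v' seen -> skip
Result: jvdc


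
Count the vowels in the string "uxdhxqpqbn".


Input string: 'uxdhxqpqbn'
Operation: count vowels (a, e, i, o, u)
Scan: s[0]='u' (vowel), s[1]='x', s[2]='d', s[3]='h', s[4]='x', s[5]='q', s[6]='p', s[7]='q', s[8]='b', s[9]='n'
Vowels found: 1
Result: 1


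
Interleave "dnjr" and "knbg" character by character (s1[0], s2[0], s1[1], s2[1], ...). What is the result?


String 1: 'dnjr'
String 2: 'knbg'
Operation: alternate characters
Pairs: 'd'+'k', 'n'+'n', 'j'+'b', 'r'+'g'
Result: dknnjbrg


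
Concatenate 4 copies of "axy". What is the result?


Input string: 'axy'
Operation: repeat 4 times
Concatenation: 'axy' + 'axy' + 'axy' + 'axy'
Result: axyaxyaxyaxy


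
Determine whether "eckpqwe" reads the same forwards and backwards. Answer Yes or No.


Input string: 'eckpqwe'
Reversed: 'ewqpkce'
Compare pairs: s[0]='e' vs s[6]='e' (match), s[1]='c' vs s[5]='w' (mismatch), s[2]='k' vs s[4]='q' (mismatch)
Palindrome: No


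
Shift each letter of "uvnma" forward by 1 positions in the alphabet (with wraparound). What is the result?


Input: 'uvnma', shift = 1
Operation: for each letter, (position + 1) mod 26
Mapping: 'u'(20+1=21)->'v', 'v'(21+1=22)->'w', 'n'(13+1=14)->'o', 'm'(12+1=13)->'n', 'a'(0+1=1)->'b'
Result: vwonb


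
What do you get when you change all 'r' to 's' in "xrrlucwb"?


Input string: 'xrrlucwb'
Operation: replace 'r' with 's'
Positions of 'r': 1, 2
After replacement: xsslucwb


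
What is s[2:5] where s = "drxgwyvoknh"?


Input string: 'drxgwyvoknh'
Operation: slice [2:5]
Extract characters: s[2]='x', s[3]='g', s[4]='w'
Result: xgw


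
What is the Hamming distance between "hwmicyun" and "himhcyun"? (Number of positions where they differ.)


String 1: 'hwmicyun'
String 2: 'himhcyun'
Compare each position: pos 0: 'h'=='h', pos 1: 'w'!='i', pos 2: 'm'=='m', pos 3: 'i'!='h', pos 4: 'c'=='c', pos 5: 'y'=='y', pos 6: 'u'=='u', pos 7: 'n'=='n'
Differing positions: 2
Hamming distance: 2


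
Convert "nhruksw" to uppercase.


Input string: 'nhruksw'
Operation: convert each letter to uppercase
Mapping: 'n'->'N', 'h'->'H', 'r'->'R', 'u'->'U', 'k'->'K', 's'->'S', 'w'->'W'
Result: NHRUKSW


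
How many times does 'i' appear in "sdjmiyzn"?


Input string: 'sdjmiyzn'
Target character: 'i'
Scan each position: s[4]='i'
Matches found at indices: 4
Total: 1


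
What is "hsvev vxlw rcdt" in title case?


Input string: 'hsvev vxlw rcdt'
Operation: capitalize first letter of each word
Word transformations: 'hsvev'->'Hsvev', 'vxlw'->'Vxlw', 'rcdt'->'Rcdt'
Result: Hsvev Vxlw Rcdt


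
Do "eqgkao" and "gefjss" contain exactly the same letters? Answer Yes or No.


String 1: 'eqgkao' -> sorted: 'aegkoq'
String 2: 'gefjss' -> sorted: 'efgjss'
Compare sorted forms: 'aegkoq' != 'efgjss'
Anagram: No


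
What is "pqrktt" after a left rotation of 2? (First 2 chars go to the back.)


Input: 'pqrktt', shift = 2
Operation: split at index 2 and swap parts
Front part s[0:2] = 'pq'
Back part s[2:] = 'rktt'
Rotated = back + front = 'rktt' + 'pq'
Result: rkttpq


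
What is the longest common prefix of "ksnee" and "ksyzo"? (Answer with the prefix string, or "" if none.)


String 1: 'ksnee'
String 2: 'ksyzo'
Compare position by position:
pos 0: 'k' vs 'k' match
pos 1: 's' vs 's' match
pos 2: 'n' vs 'y' differ -> stop
Longest common prefix: "ks" (length 2)


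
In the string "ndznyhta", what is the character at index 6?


Input string: 'ndznyhta'
Operation: get character at index 6
Index mapping: s[0]='n', s[1]='d', s[2]='z', s[3]='n', s[4]='y', s[5]='h', s[6]='t'
Result: 't'


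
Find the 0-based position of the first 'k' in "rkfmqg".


Input string: 'rkfmqg'
Target: 'k'
Scanning left to right: s[0]='r', s[1]='k'
First match at index: 1


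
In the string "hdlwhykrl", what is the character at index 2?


Input string: 'hdlwhykrl'
Operation: get character at index 2
Index mapping: s[0]='h', s[1]='d', s[2]='l'
Result: 'l'


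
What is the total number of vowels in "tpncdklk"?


Input string: 'tpncdklk'
Operation: count vowels (a, e, i, o, u)
Scan: s[0]='t', s[1]='p', s[2]='n', s[3]='c', s[4]='d', s[5]='k', s[6]='l', s[7]='k'
Vowels found: 0
Result: 0


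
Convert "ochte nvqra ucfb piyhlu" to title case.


Input string: 'ochte nvqra ucfb piyhlu'
Operation: capitalize first letter of each word
Word transformations: 'ochte'->'Ochte', 'nvqra'->'Nvqra', 'ucfb'->'Ucfb', 'piyhlu'->'Piyhlu'
Result: Ochte Nvqra Ucfb Piyhlu


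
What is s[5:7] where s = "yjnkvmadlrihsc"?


Input string: 'yjnkvmadlrihsc'
Operation: slice [5:7]
Extract characters: s[5]='m', s[6]='a'
Result: ma


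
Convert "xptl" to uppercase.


Input string: 'xptl'
Operation: convert each letter to uppercase
Mapping: 'x'->'X', 'p'->'P', 't'->'T', 'l'->'L'
Result: XPTL


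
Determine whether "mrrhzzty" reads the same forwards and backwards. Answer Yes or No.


Input string: 'mrrhzzty'
Reversed: 'ytzzhrrm'
Compare pairs: s[0]='m' vs s[7]='y' (mismatch), s[1]='r' vs s[6]='t' (mismatch), s[2]='r' vs s[5]='z' (mismatch), s[3]='h' vs s[4]='z' (mismatch)
Palindrome: No


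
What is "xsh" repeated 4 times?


Input string: 'xsh'
Operation: repeat 4 times
Concatenation: 'xsh' + 'xsh' + 'xsh' + 'xsh'
Result: xshxshxshxsh


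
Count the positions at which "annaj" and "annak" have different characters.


String 1: 'annaj'
String 2: 'annak'
Compare each position: pos 0: 'a'=='a', pos 1: 'n'=='n', pos 2: 'n'=='n', pos 3: 'a'=='a', pos 4: 'j'!='k'
Differing positions: 1
Hamming distance: 1


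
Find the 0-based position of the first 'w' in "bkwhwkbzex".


Input string: 'bkwhwkbzex'
Target: 'w'
Scanning left to right: s[0]='b', s[1]='k', s[2]='w'
First match at index: 2


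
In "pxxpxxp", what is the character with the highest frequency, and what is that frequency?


Input: 'pxxpxxp'
Operation: tally each character
Counts: 'p':3, 'x':4
Maximum: 'x' appears 4 times


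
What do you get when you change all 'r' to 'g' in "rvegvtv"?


Input string: 'rvegvtv'
Operation: replace 'r' with 'g'
Positions of 'r': 0
After replacement: gvegvtv


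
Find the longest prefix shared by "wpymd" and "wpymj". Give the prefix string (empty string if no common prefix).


String 1: 'wpymd'
String 2: 'wpymj'
Compare position by position:
pos 0: 'w' vs 'w' match
pos 1: 'p' vs 'p' match
pos 2: 'y' vs 'y' match
pos 3: 'm' vs 'm' match
pos 4: 'd' vs 'j' differ -> stop
Longest common prefix: "wpym" (length 4)


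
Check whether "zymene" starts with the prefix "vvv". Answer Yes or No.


Input string: 'zymene'
Prefix to check: 'vvv'
First 3 characters of input: 'zym'
Match: False
Result: No


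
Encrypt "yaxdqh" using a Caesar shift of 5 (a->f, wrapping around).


Input: 'yaxdqh', shift = 5
Operation: for each letter, (position + 5) mod 26
Mapping: 'y'(24+5=29, 29 mod 26=3)->'d', 'a'(0+5=5)->'f', 'x'(23+5=28, 28 mod 26=2)->'c', 'd'(3+5=8)->'i', 'q'(16+5=21)->'v', 'h'(7+5=12)->'m'
Result: dfcivm


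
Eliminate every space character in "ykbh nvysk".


Input string: 'ykbh nvysk'
Operation: remove all spaces
Words: 'ykbh', 'nvysk'
Join without spaces: ykbhnvysk
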